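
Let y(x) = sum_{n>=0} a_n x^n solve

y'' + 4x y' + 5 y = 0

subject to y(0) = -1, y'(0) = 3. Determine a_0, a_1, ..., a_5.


Ansatz: y(x) = sum_{n>=0} a_n x^n, so y'(x) = sum_{n>=1} n a_n x^(n-1) and y''(x) = sum_{n>=2} n(n-1) a_n x^(n-2).
Substitute into P(x) y'' + Q(x) y' + R(x) y = 0 with P(x) = 1, Q(x) = 4x, R(x) = 5, and match powers of x.
Initial conditions: a_0 = -1, a_1 = 3.
Setting the coefficient of each power of x to zero and solving order by order (substituting the coefficients already found):
  x^0: 2 a_2 + 5 a_0 = 0  ->  2 a_2 = -5 a_0 = 5  ->  a_2 = 5/2
  x^1: 6 a_3 + 9 a_1 = 0  ->  6 a_3 = -9 a_1 = -27  ->  a_3 = -9/2
  x^2: 12 a_4 + 13 a_2 = 0  ->  12 a_4 = -13 a_2 = -65/2  ->  a_4 = -65/24
  x^3: 20 a_5 + 17 a_3 = 0  ->  20 a_5 = -17 a_3 = 153/2  ->  a_5 = 153/40
Truncated series: y(x) = -1 + 3 x + (5/2) x^2 - (9/2) x^3 - (65/24) x^4 + (153/40) x^5 + O(x^6).

a_0 = -1; a_1 = 3; a_2 = 5/2; a_3 = -9/2; a_4 = -65/24; a_5 = 153/40


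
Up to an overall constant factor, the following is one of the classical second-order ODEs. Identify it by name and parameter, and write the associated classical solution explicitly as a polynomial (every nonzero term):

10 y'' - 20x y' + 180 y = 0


All three coefficients share the factor 10; dividing through by 10 gives  y'' - 2x y' + 18 y = 0.
This matches the Hermite equation y'' - 2x y' + 2n y = 0 with 2n = 18, so n = 9; the polynomial solution is H_9(x).
With y = sum_k a_k x^k, matching x^k gives (k+2)(k+1) a_{k+2} = 2(k - n) a_k = 2(k - 9) a_k. The right side vanishes at k = 9, so the series with the parity of 9 terminates at degree 9.
Standard normalization: leading coefficient of H_n is 2^n, so a_9 = 2^9 = 512. Work downward with a_k = (k+1)(k+2) a_{k+2} / (2(k - n)):
  a_7 = (8)(9)(512) / (2(7 - 9)) = 36864/(-4) = -9216
  a_5 = (6)(7)(-9216) / (2(5 - 9)) = -387072/(-8) = 48384
  a_3 = (4)(5)(48384) / (2(3 - 9)) = 967680/(-12) = -80640
  a_1 = (2)(3)(-80640) / (2(1 - 9)) = -483840/(-16) = 30240
Hence H_9(x) = 512 x^9 - 9216 x^7 + 48384 x^5 - 80640 x^3 + 30240 x.

H_9(x); series = 512 x^9 - 9216 x^7 + 48384 x^5 - 80640 x^3 + 30240 x


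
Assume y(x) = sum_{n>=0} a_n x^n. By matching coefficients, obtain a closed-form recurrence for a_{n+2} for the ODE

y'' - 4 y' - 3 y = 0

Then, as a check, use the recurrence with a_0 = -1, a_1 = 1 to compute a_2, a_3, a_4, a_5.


Substitute y = sum_n a_n x^n.
y''(x) has coefficient (n+2)(n+1) a_{n+2} at x^n;
-4 y'(x) has coefficient -4 (n+1) a_{n+1} at x^n;
-3 y(x) has coefficient -3 a_n at x^n.
Matching x^n: (n+2)(n+1) a_{n+2} - 4 (n+1) a_{n+1} - 3 a_n = 0.
Thus a_{n+2} = [4 (n+1) a_{n+1} + 3 a_n] / ((n+1)(n+2)).

Check with a_0 = -1, a_1 = 1 (apply the recurrence for n = 0, 1, 2, 3): a_0 = -1, a_1 = 1, a_2 = 1/2, a_3 = 7/6, a_4 = 31/24, a_5 = 29/24.

a_(n+2) = [4 (n+1) a_(n+1) + 3 a_n] / ((n+1)(n+2)); check: a_0 = -1, a_1 = 1, a_2 = 1/2, a_3 = 7/6, a_4 = 31/24, a_5 = 29/24


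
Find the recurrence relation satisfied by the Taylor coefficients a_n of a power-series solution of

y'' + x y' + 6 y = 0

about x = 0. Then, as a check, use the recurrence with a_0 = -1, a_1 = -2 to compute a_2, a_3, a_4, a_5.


Substitute y = sum_n a_n x^n.
y''(x) has coefficient (n+2)(n+1) a_{n+2} at x^n;
x y'(x) has coefficient n a_n at x^n (shift);
6 y(x) has coefficient 6 a_n at x^n.
Matching x^n: (n+2)(n+1) a_{n+2} + (n + 6) a_n = 0.
Thus a_{n+2} = (-n - 6) / ((n+1)(n+2)) * a_n.

Check with a_0 = -1, a_1 = -2 (apply the recurrence for n = 0, 1, 2, 3): a_0 = -1, a_1 = -2, a_2 = 3, a_3 = 7/3, a_4 = -2, a_5 = -21/20.

a_(n+2) = (-n - 6) / ((n+1)(n+2)) * a_n; check: a_0 = -1, a_1 = -2, a_2 = 3, a_3 = 7/3, a_4 = -2, a_5 = -21/20


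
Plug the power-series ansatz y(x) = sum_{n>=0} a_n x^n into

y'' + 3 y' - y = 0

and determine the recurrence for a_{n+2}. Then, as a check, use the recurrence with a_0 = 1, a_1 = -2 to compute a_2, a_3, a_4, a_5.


Substitute y = sum_n a_n x^n.
y''(x) has coefficient (n+2)(n+1) a_{n+2} at x^n;
3 y'(x) has coefficient 3 (n+1) a_{n+1} at x^n;
-y(x) has coefficient -1 a_n at x^n.
Matching x^n: (n+2)(n+1) a_{n+2} + 3 (n+1) a_{n+1} - 1 a_n = 0.
Thus a_{n+2} = [-3 (n+1) a_{n+1} + 1 a_n] / ((n+1)(n+2)).

Check with a_0 = 1, a_1 = -2 (apply the recurrence for n = 0, 1, 2, 3): a_0 = 1, a_1 = -2, a_2 = 7/2, a_3 = -23/6, a_4 = 19/6, a_5 = -251/120.

a_(n+2) = [-3 (n+1) a_(n+1) + 1 a_n] / ((n+1)(n+2)); check: a_0 = 1, a_1 = -2, a_2 = 7/2, a_3 = -23/6, a_4 = 19/6, a_5 = -251/120


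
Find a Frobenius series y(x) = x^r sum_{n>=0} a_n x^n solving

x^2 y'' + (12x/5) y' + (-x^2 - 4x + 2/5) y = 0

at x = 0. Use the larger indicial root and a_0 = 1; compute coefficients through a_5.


Write in Frobenius form y'' + (p(x)/x) y' + (q(x)/x^2) y = 0:
  p(x) = 12/5,  q(x) = -x^2 - 4x + 2/5.
Indicial equation: r(r-1) + (12/5) r + (2/5) = 0 -> roots r_1 = -2/5, r_2 = -1.
Take r = r_1 = -2/5. Let y(x) = x^r sum_{n>=0} a_n x^n with a_0 = 1.
Substitute y = x^r sum a_n x^n and match x^{r+n}. The recurrence is
  D(n) a_n - 4 a_{n-1} - 1 a_{n-2} = 0,  where D(n) = (r+n)(r+n-1) + (12/5)(r+n) + (2/5).
  a_n = [4 a_{n-1} + 1 a_{n-2}] / D(n).
Since the indicial polynomial factors as (r - r_1)(r - r_2), D(n) = (r_1 + n - r_1)(r_1 + n - r_2) = n(n + 3/5).
Evaluating step by step (a_0 = 1):
  n = 1: D(1) = 1(1 + 3/5) = 8/5; numerator = 4(1) = 4; a_1 = (4)/(8/5) = 5/2
  n = 2: D(2) = 2(2 + 3/5) = 26/5; numerator = 4(5/2) + 1(1) = 11; a_2 = (11)/(26/5) = 55/26
  n = 3: D(3) = 3(3 + 3/5) = 54/5; numerator = 4(55/26) + 1(5/2) = 285/26; a_3 = (285/26)/(54/5) = 475/468
  n = 4: D(4) = 4(4 + 3/5) = 92/5; numerator = 4(475/468) + 1(55/26) = 1445/234; a_4 = (1445/234)/(92/5) = 7225/21528
  n = 5: D(5) = 5(5 + 3/5) = 28; numerator = 4(7225/21528) + 1(475/468) = 25375/10764; a_5 = (25375/10764)/(28) = 3625/43056

r = -2/5; a_0 = 1; a_1 = 5/2; a_2 = 55/26; a_3 = 475/468; a_4 = 7225/21528; a_5 = 3625/43056


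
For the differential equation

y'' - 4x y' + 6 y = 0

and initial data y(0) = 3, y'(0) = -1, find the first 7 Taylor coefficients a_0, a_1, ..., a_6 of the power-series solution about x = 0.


Ansatz: y(x) = sum_{n>=0} a_n x^n, so y'(x) = sum_{n>=1} n a_n x^(n-1) and y''(x) = sum_{n>=2} n(n-1) a_n x^(n-2).
Substitute into P(x) y'' + Q(x) y' + R(x) y = 0 with P(x) = 1, Q(x) = -4x, R(x) = 6, and match powers of x.
Initial conditions: a_0 = 3, a_1 = -1.
Setting the coefficient of each power of x to zero and solving order by order (substituting the coefficients already found):
  x^0: 2 a_2 + 6 a_0 = 0  ->  2 a_2 = -6 a_0 = -18  ->  a_2 = -9
  x^1: 6 a_3 + 2 a_1 = 0  ->  6 a_3 = -2 a_1 = 2  ->  a_3 = 1/3
  x^2: 12 a_4 - 2 a_2 = 0  ->  12 a_4 = 2 a_2 = -18  ->  a_4 = -3/2
  x^3: 20 a_5 - 6 a_3 = 0  ->  20 a_5 = 6 a_3 = 2  ->  a_5 = 1/10
  x^4: 30 a_6 - 10 a_4 = 0  ->  30 a_6 = 10 a_4 = -15  ->  a_6 = -1/2
Truncated series: y(x) = 3 - x - 9 x^2 + (1/3) x^3 - (3/2) x^4 + (1/10) x^5 - (1/2) x^6 + O(x^7).

a_0 = 3; a_1 = -1; a_2 = -9; a_3 = 1/3; a_4 = -3/2; a_5 = 1/10; a_6 = -1/2


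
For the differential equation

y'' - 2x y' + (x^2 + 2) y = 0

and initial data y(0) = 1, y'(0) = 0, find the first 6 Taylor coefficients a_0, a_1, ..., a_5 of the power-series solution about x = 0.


Ansatz: y(x) = sum_{n>=0} a_n x^n, so y'(x) = sum_{n>=1} n a_n x^(n-1) and y''(x) = sum_{n>=2} n(n-1) a_n x^(n-2).
Substitute into P(x) y'' + Q(x) y' + R(x) y = 0 with P(x) = 1, Q(x) = -2x, R(x) = x^2 + 2, and match powers of x.
Initial conditions: a_0 = 1, a_1 = 0.
Setting the coefficient of each power of x to zero and solving order by order (substituting the coefficients already found):
  x^0: 2 a_2 + 2 a_0 = 0  ->  2 a_2 = -2 a_0 = -2  ->  a_2 = -1
  x^1: 6 a_3 = 0  ->  a_3 = 0
  x^2: 12 a_4 - 2 a_2 + a_0 = 0  ->  12 a_4 = 2 a_2 - a_0 = -3  ->  a_4 = -1/4
  x^3: 20 a_5 - 4 a_3 + a_1 = 0  ->  20 a_5 = 4 a_3 - a_1 = 0  ->  a_5 = 0
Truncated series: y(x) = 1 - x^2 - (1/4) x^4 + O(x^6).

a_0 = 1; a_1 = 0; a_2 = -1; a_3 = 0; a_4 = -1/4; a_5 = 0


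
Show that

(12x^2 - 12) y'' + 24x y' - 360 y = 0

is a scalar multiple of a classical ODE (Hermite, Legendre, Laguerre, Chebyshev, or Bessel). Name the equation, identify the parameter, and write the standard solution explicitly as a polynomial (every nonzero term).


All three coefficients share the factor -12; dividing through by -12 gives  (1 - x^2) y'' - 2x y' + 30 y = 0.
This matches the Legendre equation (1 - x^2) y'' - 2x y' + n(n+1) y = 0 (note the -2x y' term) with n(n+1) = 30, so n = 5; the polynomial solution is P_5(x).
With y = sum_k a_k x^k, matching x^k gives (k+2)(k+1) a_{k+2} = [k(k+1) - n(n+1)] a_k = (k - 5)(k + 6) a_k. The right side vanishes at k = 5, so the series with the parity of 5 terminates at degree 5.
Standard normalization (P_n(1) = 1): leading coefficient (2n)!/(2^n (n!)^2) = 3628800/(32*14400) = 63/8, so a_5 = 63/8. Work downward with a_k = (k+1)(k+2) a_{k+2} / ((k - 5)(k + 6)):
  a_3 = (4)(5)(63/8) / ((3 - 5)(3 + 6)) = (315/2)/(-18) = -35/4
  a_1 = (2)(3)(-35/4) / ((1 - 5)(1 + 6)) = (-105/2)/(-28) = 15/8
Hence P_5(x) = 63 x^5/8 - 35 x^3/4 + 15 x/8.

P_5(x); series = 63 x^5/8 - 35 x^3/4 + 15 x/8


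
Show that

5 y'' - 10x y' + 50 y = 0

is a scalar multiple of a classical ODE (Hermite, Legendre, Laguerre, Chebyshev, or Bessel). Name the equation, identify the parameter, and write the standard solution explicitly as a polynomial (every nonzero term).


All three coefficients share the factor 5; dividing through by 5 gives  y'' - 2x y' + 10 y = 0.
This matches the Hermite equation y'' - 2x y' + 2n y = 0 with 2n = 10, so n = 5; the polynomial solution is H_5(x).
With y = sum_k a_k x^k, matching x^k gives (k+2)(k+1) a_{k+2} = 2(k - n) a_k = 2(k - 5) a_k. The right side vanishes at k = 5, so the series with the parity of 5 terminates at degree 5.
Standard normalization: leading coefficient of H_n is 2^n, so a_5 = 2^5 = 32. Work downward with a_k = (k+1)(k+2) a_{k+2} / (2(k - n)):
  a_3 = (4)(5)(32) / (2(3 - 5)) = 640/(-4) = -160
  a_1 = (2)(3)(-160) / (2(1 - 5)) = -960/(-8) = 120
Hence H_5(x) = 32 x^5 - 160 x^3 + 120 x.

H_5(x); series = 32 x^5 - 160 x^3 + 120 x


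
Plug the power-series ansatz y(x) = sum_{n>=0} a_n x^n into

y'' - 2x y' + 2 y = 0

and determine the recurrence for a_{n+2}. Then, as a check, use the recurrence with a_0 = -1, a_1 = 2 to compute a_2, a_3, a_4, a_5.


Substitute y = sum_n a_n x^n.
y''(x) has coefficient (n+2)(n+1) a_{n+2} at x^n;
-2 x y'(x) has coefficient -2 n a_n at x^n (shift);
2 y(x) has coefficient 2 a_n at x^n.
Matching x^n: (n+2)(n+1) a_{n+2} + (-2n + 2) a_n = 0.
Thus a_{n+2} = (2n - 2) / ((n+1)(n+2)) * a_n.

Check with a_0 = -1, a_1 = 2 (apply the recurrence for n = 0, 1, 2, 3): a_0 = -1, a_1 = 2, a_2 = 1, a_3 = 0, a_4 = 1/6, a_5 = 0.

a_(n+2) = (2n - 2) / ((n+1)(n+2)) * a_n; check: a_0 = -1, a_1 = 2, a_2 = 1, a_3 = 0, a_4 = 1/6, a_5 = 0


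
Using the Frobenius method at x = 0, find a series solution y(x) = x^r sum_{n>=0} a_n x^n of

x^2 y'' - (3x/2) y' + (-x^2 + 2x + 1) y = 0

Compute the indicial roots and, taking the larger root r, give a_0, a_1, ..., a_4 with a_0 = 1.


Write in Frobenius form y'' + (p(x)/x) y' + (q(x)/x^2) y = 0:
  p(x) = -3/2,  q(x) = -x^2 + 2x + 1.
Indicial equation: r(r-1) + (-3/2) r + (1) = 0 -> roots r_1 = 2, r_2 = 1/2.
Take r = r_1 = 2. Let y(x) = x^r sum_{n>=0} a_n x^n with a_0 = 1.
Substitute y = x^r sum a_n x^n and match x^{r+n}. The recurrence is
  D(n) a_n + 2 a_{n-1} - 1 a_{n-2} = 0,  where D(n) = (r+n)(r+n-1) + (-3/2)(r+n) + (1).
  a_n = [-2 a_{n-1} + 1 a_{n-2}] / D(n).
Since the indicial polynomial factors as (r - r_1)(r - r_2), D(n) = (r_1 + n - r_1)(r_1 + n - r_2) = n(n + 3/2).
Evaluating step by step (a_0 = 1):
  n = 1: D(1) = 1(1 + 3/2) = 5/2; numerator = -2(1) = -2; a_1 = (-2)/(5/2) = -4/5
  n = 2: D(2) = 2(2 + 3/2) = 7; numerator = -2(-4/5) + 1(1) = 13/5; a_2 = (13/5)/(7) = 13/35
  n = 3: D(3) = 3(3 + 3/2) = 27/2; numerator = -2(13/35) + 1(-4/5) = -54/35; a_3 = (-54/35)/(27/2) = -4/35
  n = 4: D(4) = 4(4 + 3/2) = 22; numerator = -2(-4/35) + 1(13/35) = 3/5; a_4 = (3/5)/(22) = 3/110

r = 2; a_0 = 1; a_1 = -4/5; a_2 = 13/35; a_3 = -4/35; a_4 = 3/110


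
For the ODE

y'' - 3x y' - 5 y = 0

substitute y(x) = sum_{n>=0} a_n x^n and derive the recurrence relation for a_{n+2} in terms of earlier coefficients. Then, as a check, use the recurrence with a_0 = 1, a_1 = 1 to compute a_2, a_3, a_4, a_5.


Substitute y = sum_n a_n x^n.
y''(x) has coefficient (n+2)(n+1) a_{n+2} at x^n;
-3 x y'(x) has coefficient -3 n a_n at x^n (shift);
-5 y(x) has coefficient -5 a_n at x^n.
Matching x^n: (n+2)(n+1) a_{n+2} + (-3n - 5) a_n = 0.
Thus a_{n+2} = (3n + 5) / ((n+1)(n+2)) * a_n.

Check with a_0 = 1, a_1 = 1 (apply the recurrence for n = 0, 1, 2, 3): a_0 = 1, a_1 = 1, a_2 = 5/2, a_3 = 4/3, a_4 = 55/24, a_5 = 14/15.

a_(n+2) = (3n + 5) / ((n+1)(n+2)) * a_n; check: a_0 = 1, a_1 = 1, a_2 = 5/2, a_3 = 4/3, a_4 = 55/24, a_5 = 14/15


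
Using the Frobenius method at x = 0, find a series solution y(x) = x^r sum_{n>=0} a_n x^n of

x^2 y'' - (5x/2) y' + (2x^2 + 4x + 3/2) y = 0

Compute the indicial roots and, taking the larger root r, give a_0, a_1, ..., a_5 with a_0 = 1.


Write in Frobenius form y'' + (p(x)/x) y' + (q(x)/x^2) y = 0:
  p(x) = -5/2,  q(x) = 2x^2 + 4x + 3/2.
Indicial equation: r(r-1) + (-5/2) r + (3/2) = 0 -> roots r_1 = 3, r_2 = 1/2.
Take r = r_1 = 3. Let y(x) = x^r sum_{n>=0} a_n x^n with a_0 = 1.
Substitute y = x^r sum a_n x^n and match x^{r+n}. The recurrence is
  D(n) a_n + 4 a_{n-1} + 2 a_{n-2} = 0,  where D(n) = (r+n)(r+n-1) + (-5/2)(r+n) + (3/2).
  a_n = [-4 a_{n-1} - 2 a_{n-2}] / D(n).
Since the indicial polynomial factors as (r - r_1)(r - r_2), D(n) = (r_1 + n - r_1)(r_1 + n - r_2) = n(n + 5/2).
Evaluating step by step (a_0 = 1):
  n = 1: D(1) = 1(1 + 5/2) = 7/2; numerator = -4(1) = -4; a_1 = (-4)/(7/2) = -8/7
  n = 2: D(2) = 2(2 + 5/2) = 9; numerator = -4(-8/7) - 2(1) = 18/7; a_2 = (18/7)/(9) = 2/7
  n = 3: D(3) = 3(3 + 5/2) = 33/2; numerator = -4(2/7) - 2(-8/7) = 8/7; a_3 = (8/7)/(33/2) = 16/231
  n = 4: D(4) = 4(4 + 5/2) = 26; numerator = -4(16/231) - 2(2/7) = -28/33; a_4 = (-28/33)/(26) = -14/429
  n = 5: D(5) = 5(5 + 5/2) = 75/2; numerator = -4(-14/429) - 2(16/231) = -8/1001; a_5 = (-8/1001)/(75/2) = -16/75075

r = 3; a_0 = 1; a_1 = -8/7; a_2 = 2/7; a_3 = 16/231; a_4 = -14/429; a_5 = -16/75075


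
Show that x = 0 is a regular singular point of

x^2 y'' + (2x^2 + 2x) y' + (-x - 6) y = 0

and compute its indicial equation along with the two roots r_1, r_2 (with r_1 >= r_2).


Divide by x^2 to reach normal form y'' + P_1(x) y' + P_2(x) y = 0 with P_1(x) = 2 + 2/x and P_2(x) = -1/x - 6/x^2.
x = 0 is a singular point because the y'-coefficient 2 + 2/x has a pole at x = 0 and the y-coefficient -1/x - 6/x^2 has a pole at x = 0.
It is a regular singular point because x P_1(x) = p(x) = 2x + 2 and x^2 P_2(x) = q(x) = -x - 6 are polynomials, hence analytic at x = 0.
p(0) = 2,  q(0) = -6.
Indicial equation: r(r-1) + p(0) r + q(0) = 0, i.e. r^2 + (p(0) - 1) r + q(0) = 0, i.e. r^2 + 1 r - 6 = 0.
Discriminant: (1)^2 - 4(-6) = 25, so r = (-1 ± 5)/2.
Solving: r_1 = 2, r_2 = -3.

indicial: r^2 + 1 r - 6 = 0; roots r_1 = 2, r_2 = -3


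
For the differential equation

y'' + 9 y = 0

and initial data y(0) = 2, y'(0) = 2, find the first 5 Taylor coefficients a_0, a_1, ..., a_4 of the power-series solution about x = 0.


Ansatz: y(x) = sum_{n>=0} a_n x^n, so y'(x) = sum_{n>=1} n a_n x^(n-1) and y''(x) = sum_{n>=2} n(n-1) a_n x^(n-2).
Substitute into P(x) y'' + Q(x) y' + R(x) y = 0 with P(x) = 1, Q(x) = 0, R(x) = 9, and match powers of x.
Initial conditions: a_0 = 2, a_1 = 2.
Setting the coefficient of each power of x to zero and solving order by order (substituting the coefficients already found):
  x^0: 2 a_2 + 9 a_0 = 0  ->  2 a_2 = -9 a_0 = -18  ->  a_2 = -9
  x^1: 6 a_3 + 9 a_1 = 0  ->  6 a_3 = -9 a_1 = -18  ->  a_3 = -3
  x^2: 12 a_4 + 9 a_2 = 0  ->  12 a_4 = -9 a_2 = 81  ->  a_4 = 27/4
Truncated series: y(x) = 2 + 2 x - 9 x^2 - 3 x^3 + (27/4) x^4 + O(x^5).

a_0 = 2; a_1 = 2; a_2 = -9; a_3 = -3; a_4 = 27/4


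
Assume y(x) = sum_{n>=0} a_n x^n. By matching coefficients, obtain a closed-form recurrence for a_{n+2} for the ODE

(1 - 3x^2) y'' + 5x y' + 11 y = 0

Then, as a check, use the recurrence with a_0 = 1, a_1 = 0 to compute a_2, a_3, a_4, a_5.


Substitute y = sum_n a_n x^n.
(1 - 3 x^2) y'' contributes (n+2)(n+1) a_{n+2} - 3 n(n-1) a_n at x^n.
5 x y'(x) contributes 5 n a_n at x^n.
11 y(x) contributes 11 a_n at x^n.
Matching x^n: (n+2)(n+1) a_{n+2} + (-3 n(n-1) + 5 n + 11) a_n = 0.
Thus a_{n+2} = (3 n(n-1) - 5 n - 11) / ((n+1)(n+2)) * a_n.

Check with a_0 = 1, a_1 = 0 (apply the recurrence for n = 0, 1, 2, 3): a_0 = 1, a_1 = 0, a_2 = -11/2, a_3 = 0, a_4 = 55/8, a_5 = 0.

a_(n+2) = (3 n(n-1) - 5 n - 11) / ((n+1)(n+2)) * a_n; check: a_0 = 1, a_1 = 0, a_2 = -11/2, a_3 = 0, a_4 = 55/8, a_5 = 0


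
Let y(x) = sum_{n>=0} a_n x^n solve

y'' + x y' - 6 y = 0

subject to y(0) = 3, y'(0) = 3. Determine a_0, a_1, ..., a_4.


Ansatz: y(x) = sum_{n>=0} a_n x^n, so y'(x) = sum_{n>=1} n a_n x^(n-1) and y''(x) = sum_{n>=2} n(n-1) a_n x^(n-2).
Substitute into P(x) y'' + Q(x) y' + R(x) y = 0 with P(x) = 1, Q(x) = x, R(x) = -6, and match powers of x.
Initial conditions: a_0 = 3, a_1 = 3.
Setting the coefficient of each power of x to zero and solving order by order (substituting the coefficients already found):
  x^0: 2 a_2 - 6 a_0 = 0  ->  2 a_2 = 6 a_0 = 18  ->  a_2 = 9
  x^1: 6 a_3 - 5 a_1 = 0  ->  6 a_3 = 5 a_1 = 15  ->  a_3 = 5/2
  x^2: 12 a_4 - 4 a_2 = 0  ->  12 a_4 = 4 a_2 = 36  ->  a_4 = 3
Truncated series: y(x) = 3 + 3 x + 9 x^2 + (5/2) x^3 + 3 x^4 + O(x^5).

a_0 = 3; a_1 = 3; a_2 = 9; a_3 = 5/2; a_4 = 3


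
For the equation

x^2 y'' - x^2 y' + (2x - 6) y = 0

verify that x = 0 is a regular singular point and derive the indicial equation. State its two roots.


Divide by x^2 to reach normal form y'' + P_1(x) y' + P_2(x) y = 0 with P_1(x) = -1 and P_2(x) = 2/x - 6/x^2.
x = 0 is a singular point because the y-coefficient 2/x - 6/x^2 has a pole at x = 0.
It is a regular singular point because x P_1(x) = p(x) = -x and x^2 P_2(x) = q(x) = 2x - 6 are polynomials, hence analytic at x = 0.
p(0) = 0,  q(0) = -6.
Indicial equation: r(r-1) + p(0) r + q(0) = 0, i.e. r^2 + (p(0) - 1) r + q(0) = 0, i.e. r^2 - 1 r - 6 = 0.
Discriminant: (-1)^2 - 4(-6) = 25, so r = (1 ± 5)/2.
Solving: r_1 = 3, r_2 = -2.

indicial: r^2 - 1 r - 6 = 0; roots r_1 = 3, r_2 = -2


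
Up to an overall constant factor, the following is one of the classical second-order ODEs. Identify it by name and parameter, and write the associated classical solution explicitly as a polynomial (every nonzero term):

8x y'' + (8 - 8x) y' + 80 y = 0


All three coefficients share the factor 8; dividing through by 8 gives  x y'' + (1 - x) y' + 10 y = 0.
This matches the Laguerre equation x y'' + (1 - x) y' + n y = 0 with n = 10; the polynomial solution is L_10(x).
With y = sum_k a_k x^k, matching x^k gives (k+1)k a_{k+1} + (k+1) a_{k+1} - k a_k + n a_k = 0, i.e. (k+1)^2 a_{k+1} = (k - n) a_k = (k - 10) a_k. The right side vanishes at k = 10, so the series terminates at degree 10.
Standard normalization L_n(0) = 1 gives a_0 = 1. Work upward with a_{k+1} = (k - 10) a_k / (k+1)^2:
  a_1 = (0 - 10)(1) / 1^2 = -10/1 = -10
  a_2 = (1 - 10)(-10) / 2^2 = 90/4 = 45/2
  a_3 = (2 - 10)(45/2) / 3^2 = -180/9 = -20
  a_4 = (3 - 10)(-20) / 4^2 = 140/16 = 35/4
  a_5 = (4 - 10)(35/4) / 5^2 = (-105/2)/25 = -21/10
  a_6 = (5 - 10)(-21/10) / 6^2 = (21/2)/36 = 7/24
  a_7 = (6 - 10)(7/24) / 7^2 = (-7/6)/49 = -1/42
  a_8 = (7 - 10)(-1/42) / 8^2 = (1/14)/64 = 1/896
  a_9 = (8 - 10)(1/896) / 9^2 = (-1/448)/81 = -1/36288
  a_10 = (9 - 10)(-1/36288) / 10^2 = (1/36288)/100 = 1/3628800
Hence L_10(x) = x^10/3628800 - x^9/36288 + x^8/896 - x^7/42 + 7 x^6/24 - 21 x^5/10 + 35 x^4/4 - 20 x^3 + 45 x^2/2 - 10 x + 1.

L_10(x); series = x^10/3628800 - x^9/36288 + x^8/896 - x^7/42 + 7 x^6/24 - 21 x^5/10 + 35 x^4/4 - 20 x^3 + 45 x^2/2 - 10 x + 1


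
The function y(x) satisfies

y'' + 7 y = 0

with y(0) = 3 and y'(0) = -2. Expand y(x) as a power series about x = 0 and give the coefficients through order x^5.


Ansatz: y(x) = sum_{n>=0} a_n x^n, so y'(x) = sum_{n>=1} n a_n x^(n-1) and y''(x) = sum_{n>=2} n(n-1) a_n x^(n-2).
Substitute into P(x) y'' + Q(x) y' + R(x) y = 0 with P(x) = 1, Q(x) = 0, R(x) = 7, and match powers of x.
Initial conditions: a_0 = 3, a_1 = -2.
Setting the coefficient of each power of x to zero and solving order by order (substituting the coefficients already found):
  x^0: 2 a_2 + 7 a_0 = 0  ->  2 a_2 = -7 a_0 = -21  ->  a_2 = -21/2
  x^1: 6 a_3 + 7 a_1 = 0  ->  6 a_3 = -7 a_1 = 14  ->  a_3 = 7/3
  x^2: 12 a_4 + 7 a_2 = 0  ->  12 a_4 = -7 a_2 = 147/2  ->  a_4 = 49/8
  x^3: 20 a_5 + 7 a_3 = 0  ->  20 a_5 = -7 a_3 = -49/3  ->  a_5 = -49/60
Truncated series: y(x) = 3 - 2 x - (21/2) x^2 + (7/3) x^3 + (49/8) x^4 - (49/60) x^5 + O(x^6).

a_0 = 3; a_1 = -2; a_2 = -21/2; a_3 = 7/3; a_4 = 49/8; a_5 = -49/60


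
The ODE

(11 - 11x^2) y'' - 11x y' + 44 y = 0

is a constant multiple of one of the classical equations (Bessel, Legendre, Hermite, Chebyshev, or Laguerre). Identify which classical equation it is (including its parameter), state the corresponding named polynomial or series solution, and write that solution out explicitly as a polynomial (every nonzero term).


All three coefficients share the factor 11; dividing through by 11 gives  (1 - x^2) y'' - x y' + 4 y = 0.
This matches the Chebyshev equation (1 - x^2) y'' - x y' + n^2 y = 0 (note the -x y' term, not -2x y') with n^2 = 4, so n = 2; the polynomial solution is T_2(x).
With y = sum_k a_k x^k, matching x^k gives (k+2)(k+1) a_{k+2} = (k^2 - n^2) a_k = (k - 2)(k + 2) a_k. The right side vanishes at k = 2, so the series with the parity of 2 terminates at degree 2.
Standard normalization: leading coefficient of T_n is 2^(n-1), so a_2 = 2^1 = 2. Work downward with a_k = (k+1)(k+2) a_{k+2} / ((k - 2)(k + 2)):
  a_0 = (1)(2)(2) / ((0 - 2)(0 + 2)) = 4/(-4) = -1
Hence T_2(x) = 2 x^2 - 1.

T_2(x); series = 2 x^2 - 1


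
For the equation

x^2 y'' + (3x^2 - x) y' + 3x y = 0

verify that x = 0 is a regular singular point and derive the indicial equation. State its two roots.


Divide by x^2 to reach normal form y'' + P_1(x) y' + P_2(x) y = 0 with P_1(x) = 3 - 1/x and P_2(x) = 3/x.
x = 0 is a singular point because the y'-coefficient 3 - 1/x has a pole at x = 0 and the y-coefficient 3/x has a pole at x = 0.
It is a regular singular point because x P_1(x) = p(x) = 3x - 1 and x^2 P_2(x) = q(x) = 3x are polynomials, hence analytic at x = 0.
p(0) = -1,  q(0) = 0.
Indicial equation: r(r-1) + p(0) r + q(0) = 0, i.e. r^2 + (p(0) - 1) r + q(0) = 0, i.e. r^2 - 2 r = 0.
Discriminant: (-2)^2 - 4(0) = 4, so r = (2 ± 2)/2.
Solving: r_1 = 2, r_2 = 0.

indicial: r^2 - 2 r = 0; roots r_1 = 2, r_2 = 0


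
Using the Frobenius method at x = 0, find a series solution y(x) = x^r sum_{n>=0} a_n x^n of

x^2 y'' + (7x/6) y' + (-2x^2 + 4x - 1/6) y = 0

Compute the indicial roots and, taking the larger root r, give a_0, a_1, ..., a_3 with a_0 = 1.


Write in Frobenius form y'' + (p(x)/x) y' + (q(x)/x^2) y = 0:
  p(x) = 7/6,  q(x) = -2x^2 + 4x - 1/6.
Indicial equation: r(r-1) + (7/6) r + (-1/6) = 0 -> roots r_1 = 1/3, r_2 = -1/2.
Take r = r_1 = 1/3. Let y(x) = x^r sum_{n>=0} a_n x^n with a_0 = 1.
Substitute y = x^r sum a_n x^n and match x^{r+n}. The recurrence is
  D(n) a_n + 4 a_{n-1} - 2 a_{n-2} = 0,  where D(n) = (r+n)(r+n-1) + (7/6)(r+n) + (-1/6).
  a_n = [-4 a_{n-1} + 2 a_{n-2}] / D(n).
Since the indicial polynomial factors as (r - r_1)(r - r_2), D(n) = (r_1 + n - r_1)(r_1 + n - r_2) = n(n + 5/6).
Evaluating step by step (a_0 = 1):
  n = 1: D(1) = 1(1 + 5/6) = 11/6; numerator = -4(1) = -4; a_1 = (-4)/(11/6) = -24/11
  n = 2: D(2) = 2(2 + 5/6) = 17/3; numerator = -4(-24/11) + 2(1) = 118/11; a_2 = (118/11)/(17/3) = 354/187
  n = 3: D(3) = 3(3 + 5/6) = 23/2; numerator = -4(354/187) + 2(-24/11) = -2232/187; a_3 = (-2232/187)/(23/2) = -4464/4301

r = 1/3; a_0 = 1; a_1 = -24/11; a_2 = 354/187; a_3 = -4464/4301


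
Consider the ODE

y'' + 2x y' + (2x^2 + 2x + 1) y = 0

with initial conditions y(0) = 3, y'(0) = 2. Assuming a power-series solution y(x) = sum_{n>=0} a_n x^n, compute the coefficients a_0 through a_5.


Ansatz: y(x) = sum_{n>=0} a_n x^n, so y'(x) = sum_{n>=1} n a_n x^(n-1) and y''(x) = sum_{n>=2} n(n-1) a_n x^(n-2).
Substitute into P(x) y'' + Q(x) y' + R(x) y = 0 with P(x) = 1, Q(x) = 2x, R(x) = 2x^2 + 2x + 1, and match powers of x.
Initial conditions: a_0 = 3, a_1 = 2.
Setting the coefficient of each power of x to zero and solving order by order (substituting the coefficients already found):
  x^0: 2 a_2 + a_0 = 0  ->  2 a_2 = -a_0 = -3  ->  a_2 = -3/2
  x^1: 6 a_3 + 3 a_1 + 2 a_0 = 0  ->  6 a_3 = -3 a_1 - 2 a_0 = -12  ->  a_3 = -2
  x^2: 12 a_4 + 5 a_2 + 2 a_1 + 2 a_0 = 0  ->  12 a_4 = -5 a_2 - 2 a_1 - 2 a_0 = -5/2  ->  a_4 = -5/24
  x^3: 20 a_5 + 7 a_3 + 2 a_2 + 2 a_1 = 0  ->  20 a_5 = -7 a_3 - 2 a_2 - 2 a_1 = 13  ->  a_5 = 13/20
Truncated series: y(x) = 3 + 2 x - (3/2) x^2 - 2 x^3 - (5/24) x^4 + (13/20) x^5 + O(x^6).

a_0 = 3; a_1 = 2; a_2 = -3/2; a_3 = -2; a_4 = -5/24; a_5 = 13/20


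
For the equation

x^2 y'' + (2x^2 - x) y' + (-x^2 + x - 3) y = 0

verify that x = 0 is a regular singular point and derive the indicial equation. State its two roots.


Divide by x^2 to reach normal form y'' + P_1(x) y' + P_2(x) y = 0 with P_1(x) = 2 - 1/x and P_2(x) = -1 + 1/x - 3/x^2.
x = 0 is a singular point because the y'-coefficient 2 - 1/x has a pole at x = 0 and the y-coefficient -1 + 1/x - 3/x^2 has a pole at x = 0.
It is a regular singular point because x P_1(x) = p(x) = 2x - 1 and x^2 P_2(x) = q(x) = -x^2 + x - 3 are polynomials, hence analytic at x = 0.
p(0) = -1,  q(0) = -3.
Indicial equation: r(r-1) + p(0) r + q(0) = 0, i.e. r^2 + (p(0) - 1) r + q(0) = 0, i.e. r^2 - 2 r - 3 = 0.
Discriminant: (-2)^2 - 4(-3) = 16, so r = (2 ± 4)/2.
Solving: r_1 = 3, r_2 = -1.

indicial: r^2 - 2 r - 3 = 0; roots r_1 = 3, r_2 = -1


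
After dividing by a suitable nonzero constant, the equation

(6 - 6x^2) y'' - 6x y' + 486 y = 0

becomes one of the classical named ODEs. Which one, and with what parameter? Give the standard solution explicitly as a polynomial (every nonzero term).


All three coefficients share the factor 6; dividing through by 6 gives  (1 - x^2) y'' - x y' + 81 y = 0.
This matches the Chebyshev equation (1 - x^2) y'' - x y' + n^2 y = 0 (note the -x y' term, not -2x y') with n^2 = 81, so n = 9; the polynomial solution is T_9(x).
With y = sum_k a_k x^k, matching x^k gives (k+2)(k+1) a_{k+2} = (k^2 - n^2) a_k = (k - 9)(k + 9) a_k. The right side vanishes at k = 9, so the series with the parity of 9 terminates at degree 9.
Standard normalization: leading coefficient of T_n is 2^(n-1), so a_9 = 2^8 = 256. Work downward with a_k = (k+1)(k+2) a_{k+2} / ((k - 9)(k + 9)):
  a_7 = (8)(9)(256) / ((7 - 9)(7 + 9)) = 18432/(-32) = -576
  a_5 = (6)(7)(-576) / ((5 - 9)(5 + 9)) = -24192/(-56) = 432
  a_3 = (4)(5)(432) / ((3 - 9)(3 + 9)) = 8640/(-72) = -120
  a_1 = (2)(3)(-120) / ((1 - 9)(1 + 9)) = -720/(-80) = 9
Hence T_9(x) = 256 x^9 - 576 x^7 + 432 x^5 - 120 x^3 + 9 x.

T_9(x); series = 256 x^9 - 576 x^7 + 432 x^5 - 120 x^3 + 9 x


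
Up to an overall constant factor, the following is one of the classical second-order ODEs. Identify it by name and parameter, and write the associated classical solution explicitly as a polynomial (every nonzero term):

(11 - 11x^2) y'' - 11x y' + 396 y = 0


All three coefficients share the factor 11; dividing through by 11 gives  (1 - x^2) y'' - x y' + 36 y = 0.
This matches the Chebyshev equation (1 - x^2) y'' - x y' + n^2 y = 0 (note the -x y' term, not -2x y') with n^2 = 36, so n = 6; the polynomial solution is T_6(x).
With y = sum_k a_k x^k, matching x^k gives (k+2)(k+1) a_{k+2} = (k^2 - n^2) a_k = (k - 6)(k + 6) a_k. The right side vanishes at k = 6, so the series with the parity of 6 terminates at degree 6.
Standard normalization: leading coefficient of T_n is 2^(n-1), so a_6 = 2^5 = 32. Work downward with a_k = (k+1)(k+2) a_{k+2} / ((k - 6)(k + 6)):
  a_4 = (5)(6)(32) / ((4 - 6)(4 + 6)) = 960/(-20) = -48
  a_2 = (3)(4)(-48) / ((2 - 6)(2 + 6)) = -576/(-32) = 18
  a_0 = (1)(2)(18) / ((0 - 6)(0 + 6)) = 36/(-36) = -1
Hence T_6(x) = 32 x^6 - 48 x^4 + 18 x^2 - 1.

T_6(x); series = 32 x^6 - 48 x^4 + 18 x^2 - 1


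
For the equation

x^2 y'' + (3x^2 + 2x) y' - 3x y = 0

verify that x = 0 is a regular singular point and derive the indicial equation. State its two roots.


Divide by x^2 to reach normal form y'' + P_1(x) y' + P_2(x) y = 0 with P_1(x) = 3 + 2/x and P_2(x) = -3/x.
x = 0 is a singular point because the y'-coefficient 3 + 2/x has a pole at x = 0 and the y-coefficient -3/x has a pole at x = 0.
It is a regular singular point because x P_1(x) = p(x) = 3x + 2 and x^2 P_2(x) = q(x) = -3x are polynomials, hence analytic at x = 0.
p(0) = 2,  q(0) = 0.
Indicial equation: r(r-1) + p(0) r + q(0) = 0, i.e. r^2 + (p(0) - 1) r + q(0) = 0, i.e. r^2 + 1 r = 0.
Discriminant: (1)^2 - 4(0) = 1, so r = (-1 ± 1)/2.
Solving: r_1 = 0, r_2 = -1.

indicial: r^2 + 1 r = 0; roots r_1 = 0, r_2 = -1


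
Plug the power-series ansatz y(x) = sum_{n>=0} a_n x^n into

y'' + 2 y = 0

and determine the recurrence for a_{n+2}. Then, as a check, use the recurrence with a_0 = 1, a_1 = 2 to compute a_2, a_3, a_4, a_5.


Substitute y = sum_n a_n x^n into y'' + (const) y = 0.
y''(x) = sum_{n>=0} (n+2)(n+1) a_{n+2} x^n.
The ODE becomes sum_n [(n+2)(n+1) a_{n+2} + 2 a_n] x^n = 0.
Setting each coefficient to zero gives the recurrence:
  (n+2)(n+1) a_{n+2} + 2 a_n = 0,
  a_{n+2} = -2 / ((n+1)(n+2)) a_n.

Check with a_0 = 1, a_1 = 2 (apply the recurrence for n = 0, 1, 2, 3): a_0 = 1, a_1 = 2, a_2 = -1, a_3 = -2/3, a_4 = 1/6, a_5 = 1/15.

a_{n+2} = -2/((n+1)(n+2)) * a_n; check: a_0 = 1, a_1 = 2, a_2 = -1, a_3 = -2/3, a_4 = 1/6, a_5 = 1/15


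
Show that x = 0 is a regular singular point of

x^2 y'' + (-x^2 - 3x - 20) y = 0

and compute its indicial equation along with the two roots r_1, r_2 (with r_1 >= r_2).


Divide by x^2 to reach normal form y'' + P_1(x) y' + P_2(x) y = 0 with P_1(x) = 0 and P_2(x) = -1 - 3/x - 20/x^2.
x = 0 is a singular point because the y-coefficient -1 - 3/x - 20/x^2 has a pole at x = 0.
It is a regular singular point because x P_1(x) = p(x) = 0 and x^2 P_2(x) = q(x) = -x^2 - 3x - 20 are polynomials, hence analytic at x = 0.
p(0) = 0,  q(0) = -20.
Indicial equation: r(r-1) + p(0) r + q(0) = 0, i.e. r^2 + (p(0) - 1) r + q(0) = 0, i.e. r^2 - 1 r - 20 = 0.
Discriminant: (-1)^2 - 4(-20) = 81, so r = (1 ± 9)/2.
Solving: r_1 = 5, r_2 = -4.

indicial: r^2 - 1 r - 20 = 0; roots r_1 = 5, r_2 = -4


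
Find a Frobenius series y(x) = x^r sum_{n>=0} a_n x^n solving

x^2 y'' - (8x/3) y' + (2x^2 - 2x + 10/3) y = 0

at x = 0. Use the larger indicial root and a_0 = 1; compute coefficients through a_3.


Write in Frobenius form y'' + (p(x)/x) y' + (q(x)/x^2) y = 0:
  p(x) = -8/3,  q(x) = 2x^2 - 2x + 10/3.
Indicial equation: r(r-1) + (-8/3) r + (10/3) = 0 -> roots r_1 = 2, r_2 = 5/3.
Take r = r_1 = 2. Let y(x) = x^r sum_{n>=0} a_n x^n with a_0 = 1.
Substitute y = x^r sum a_n x^n and match x^{r+n}. The recurrence is
  D(n) a_n - 2 a_{n-1} + 2 a_{n-2} = 0,  where D(n) = (r+n)(r+n-1) + (-8/3)(r+n) + (10/3).
  a_n = [2 a_{n-1} - 2 a_{n-2}] / D(n).
Since the indicial polynomial factors as (r - r_1)(r - r_2), D(n) = (r_1 + n - r_1)(r_1 + n - r_2) = n(n + 1/3).
Evaluating step by step (a_0 = 1):
  n = 1: D(1) = 1(1 + 1/3) = 4/3; numerator = 2(1) = 2; a_1 = (2)/(4/3) = 3/2
  n = 2: D(2) = 2(2 + 1/3) = 14/3; numerator = 2(3/2) - 2(1) = 1; a_2 = (1)/(14/3) = 3/14
  n = 3: D(3) = 3(3 + 1/3) = 10; numerator = 2(3/14) - 2(3/2) = -18/7; a_3 = (-18/7)/(10) = -9/35

r = 2; a_0 = 1; a_1 = 3/2; a_2 = 3/14; a_3 = -9/35


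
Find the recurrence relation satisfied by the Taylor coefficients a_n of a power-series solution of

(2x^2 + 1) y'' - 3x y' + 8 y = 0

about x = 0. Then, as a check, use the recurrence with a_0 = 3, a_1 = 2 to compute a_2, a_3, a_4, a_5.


Substitute y = sum_n a_n x^n.
(1 + 2 x^2) y'' contributes (n+2)(n+1) a_{n+2} + 2 n(n-1) a_n at x^n.
-3 x y'(x) contributes -3 n a_n at x^n.
8 y(x) contributes 8 a_n at x^n.
Matching x^n: (n+2)(n+1) a_{n+2} + (2 n(n-1) - 3 n + 8) a_n = 0.
Thus a_{n+2} = (-2 n(n-1) + 3 n - 8) / ((n+1)(n+2)) * a_n.

Check with a_0 = 3, a_1 = 2 (apply the recurrence for n = 0, 1, 2, 3): a_0 = 3, a_1 = 2, a_2 = -12, a_3 = -5/3, a_4 = 6, a_5 = 11/12.

a_(n+2) = (-2 n(n-1) + 3 n - 8) / ((n+1)(n+2)) * a_n; check: a_0 = 3, a_1 = 2, a_2 = -12, a_3 = -5/3, a_4 = 6, a_5 = 11/12


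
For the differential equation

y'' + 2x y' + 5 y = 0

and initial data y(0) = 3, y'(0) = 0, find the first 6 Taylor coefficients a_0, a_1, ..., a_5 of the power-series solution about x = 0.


Ansatz: y(x) = sum_{n>=0} a_n x^n, so y'(x) = sum_{n>=1} n a_n x^(n-1) and y''(x) = sum_{n>=2} n(n-1) a_n x^(n-2).
Substitute into P(x) y'' + Q(x) y' + R(x) y = 0 with P(x) = 1, Q(x) = 2x, R(x) = 5, and match powers of x.
Initial conditions: a_0 = 3, a_1 = 0.
Setting the coefficient of each power of x to zero and solving order by order (substituting the coefficients already found):
  x^0: 2 a_2 + 5 a_0 = 0  ->  2 a_2 = -5 a_0 = -15  ->  a_2 = -15/2
  x^1: 6 a_3 + 7 a_1 = 0  ->  6 a_3 = -7 a_1 = 0  ->  a_3 = 0
  x^2: 12 a_4 + 9 a_2 = 0  ->  12 a_4 = -9 a_2 = 135/2  ->  a_4 = 45/8
  x^3: 20 a_5 + 11 a_3 = 0  ->  20 a_5 = -11 a_3 = 0  ->  a_5 = 0
Truncated series: y(x) = 3 - (15/2) x^2 + (45/8) x^4 + O(x^6).

a_0 = 3; a_1 = 0; a_2 = -15/2; a_3 = 0; a_4 = 45/8; a_5 = 0


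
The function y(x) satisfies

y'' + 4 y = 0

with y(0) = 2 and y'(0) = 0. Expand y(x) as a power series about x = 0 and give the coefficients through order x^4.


Ansatz: y(x) = sum_{n>=0} a_n x^n, so y'(x) = sum_{n>=1} n a_n x^(n-1) and y''(x) = sum_{n>=2} n(n-1) a_n x^(n-2).
Substitute into P(x) y'' + Q(x) y' + R(x) y = 0 with P(x) = 1, Q(x) = 0, R(x) = 4, and match powers of x.
Initial conditions: a_0 = 2, a_1 = 0.
Setting the coefficient of each power of x to zero and solving order by order (substituting the coefficients already found):
  x^0: 2 a_2 + 4 a_0 = 0  ->  2 a_2 = -4 a_0 = -8  ->  a_2 = -4
  x^1: 6 a_3 + 4 a_1 = 0  ->  6 a_3 = -4 a_1 = 0  ->  a_3 = 0
  x^2: 12 a_4 + 4 a_2 = 0  ->  12 a_4 = -4 a_2 = 16  ->  a_4 = 4/3
Truncated series: y(x) = 2 - 4 x^2 + (4/3) x^4 + O(x^5).

a_0 = 2; a_1 = 0; a_2 = -4; a_3 = 0; a_4 = 4/3


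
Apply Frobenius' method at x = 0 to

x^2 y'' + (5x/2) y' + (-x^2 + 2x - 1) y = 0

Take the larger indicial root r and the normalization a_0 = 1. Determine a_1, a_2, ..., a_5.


Write in Frobenius form y'' + (p(x)/x) y' + (q(x)/x^2) y = 0:
  p(x) = 5/2,  q(x) = -x^2 + 2x - 1.
Indicial equation: r(r-1) + (5/2) r + (-1) = 0 -> roots r_1 = 1/2, r_2 = -2.
Take r = r_1 = 1/2. Let y(x) = x^r sum_{n>=0} a_n x^n with a_0 = 1.
Substitute y = x^r sum a_n x^n and match x^{r+n}. The recurrence is
  D(n) a_n + 2 a_{n-1} - 1 a_{n-2} = 0,  where D(n) = (r+n)(r+n-1) + (5/2)(r+n) + (-1).
  a_n = [-2 a_{n-1} + 1 a_{n-2}] / D(n).
Since the indicial polynomial factors as (r - r_1)(r - r_2), D(n) = (r_1 + n - r_1)(r_1 + n - r_2) = n(n + 5/2).
Evaluating step by step (a_0 = 1):
  n = 1: D(1) = 1(1 + 5/2) = 7/2; numerator = -2(1) = -2; a_1 = (-2)/(7/2) = -4/7
  n = 2: D(2) = 2(2 + 5/2) = 9; numerator = -2(-4/7) + 1(1) = 15/7; a_2 = (15/7)/(9) = 5/21
  n = 3: D(3) = 3(3 + 5/2) = 33/2; numerator = -2(5/21) + 1(-4/7) = -22/21; a_3 = (-22/21)/(33/2) = -4/63
  n = 4: D(4) = 4(4 + 5/2) = 26; numerator = -2(-4/63) + 1(5/21) = 23/63; a_4 = (23/63)/(26) = 23/1638
  n = 5: D(5) = 5(5 + 5/2) = 75/2; numerator = -2(23/1638) + 1(-4/63) = -25/273; a_5 = (-25/273)/(75/2) = -2/819

r = 1/2; a_0 = 1; a_1 = -4/7; a_2 = 5/21; a_3 = -4/63; a_4 = 23/1638; a_5 = -2/819


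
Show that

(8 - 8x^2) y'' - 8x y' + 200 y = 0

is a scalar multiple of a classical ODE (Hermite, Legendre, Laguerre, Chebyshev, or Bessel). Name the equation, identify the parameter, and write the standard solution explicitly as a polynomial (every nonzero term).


All three coefficients share the factor 8; dividing through by 8 gives  (1 - x^2) y'' - x y' + 25 y = 0.
This matches the Chebyshev equation (1 - x^2) y'' - x y' + n^2 y = 0 (note the -x y' term, not -2x y') with n^2 = 25, so n = 5; the polynomial solution is T_5(x).
With y = sum_k a_k x^k, matching x^k gives (k+2)(k+1) a_{k+2} = (k^2 - n^2) a_k = (k - 5)(k + 5) a_k. The right side vanishes at k = 5, so the series with the parity of 5 terminates at degree 5.
Standard normalization: leading coefficient of T_n is 2^(n-1), so a_5 = 2^4 = 16. Work downward with a_k = (k+1)(k+2) a_{k+2} / ((k - 5)(k + 5)):
  a_3 = (4)(5)(16) / ((3 - 5)(3 + 5)) = 320/(-16) = -20
  a_1 = (2)(3)(-20) / ((1 - 5)(1 + 5)) = -120/(-24) = 5
Hence T_5(x) = 16 x^5 - 20 x^3 + 5 x.

T_5(x); series = 16 x^5 - 20 x^3 + 5 x


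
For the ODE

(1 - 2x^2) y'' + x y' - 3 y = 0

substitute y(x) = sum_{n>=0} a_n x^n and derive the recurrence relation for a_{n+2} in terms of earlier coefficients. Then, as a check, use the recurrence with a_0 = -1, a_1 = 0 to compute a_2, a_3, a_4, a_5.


Substitute y = sum_n a_n x^n.
(1 - 2 x^2) y'' contributes (n+2)(n+1) a_{n+2} - 2 n(n-1) a_n at x^n.
x y'(x) contributes n a_n at x^n.
-3 y(x) contributes -3 a_n at x^n.
Matching x^n: (n+2)(n+1) a_{n+2} + (-2 n(n-1) + n - 3) a_n = 0.
Thus a_{n+2} = (2 n(n-1) - n + 3) / ((n+1)(n+2)) * a_n.

Check with a_0 = -1, a_1 = 0 (apply the recurrence for n = 0, 1, 2, 3): a_0 = -1, a_1 = 0, a_2 = -3/2, a_3 = 0, a_4 = -5/8, a_5 = 0.

a_(n+2) = (2 n(n-1) - n + 3) / ((n+1)(n+2)) * a_n; check: a_0 = -1, a_1 = 0, a_2 = -3/2, a_3 = 0, a_4 = -5/8, a_5 = 0


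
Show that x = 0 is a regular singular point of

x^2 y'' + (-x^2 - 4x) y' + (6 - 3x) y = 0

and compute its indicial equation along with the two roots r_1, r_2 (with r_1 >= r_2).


Divide by x^2 to reach normal form y'' + P_1(x) y' + P_2(x) y = 0 with P_1(x) = -1 - 4/x and P_2(x) = -3/x + 6/x^2.
x = 0 is a singular point because the y'-coefficient -1 - 4/x has a pole at x = 0 and the y-coefficient -3/x + 6/x^2 has a pole at x = 0.
It is a regular singular point because x P_1(x) = p(x) = -x - 4 and x^2 P_2(x) = q(x) = 6 - 3x are polynomials, hence analytic at x = 0.
p(0) = -4,  q(0) = 6.
Indicial equation: r(r-1) + p(0) r + q(0) = 0, i.e. r^2 + (p(0) - 1) r + q(0) = 0, i.e. r^2 - 5 r + 6 = 0.
Discriminant: (-5)^2 - 4(6) = 1, so r = (5 ± 1)/2.
Solving: r_1 = 3, r_2 = 2.

indicial: r^2 - 5 r + 6 = 0; roots r_1 = 3, r_2 = 2


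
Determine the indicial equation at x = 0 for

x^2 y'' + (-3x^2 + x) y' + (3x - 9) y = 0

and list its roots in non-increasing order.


Divide by x^2 to reach normal form y'' + P_1(x) y' + P_2(x) y = 0 with P_1(x) = -3 + 1/x and P_2(x) = 3/x - 9/x^2.
x = 0 is a singular point because the y'-coefficient -3 + 1/x has a pole at x = 0 and the y-coefficient 3/x - 9/x^2 has a pole at x = 0.
It is a regular singular point because x P_1(x) = p(x) = 1 - 3x and x^2 P_2(x) = q(x) = 3x - 9 are polynomials, hence analytic at x = 0.
p(0) = 1,  q(0) = -9.
Indicial equation: r(r-1) + p(0) r + q(0) = 0, i.e. r^2 + (p(0) - 1) r + q(0) = 0, i.e. r^2 - 9 = 0.
Discriminant: (0)^2 - 4(-9) = 36, so r = (0 ± 6)/2.
Solving: r_1 = 3, r_2 = -3.

indicial: r^2 - 9 = 0; roots r_1 = 3, r_2 = -3


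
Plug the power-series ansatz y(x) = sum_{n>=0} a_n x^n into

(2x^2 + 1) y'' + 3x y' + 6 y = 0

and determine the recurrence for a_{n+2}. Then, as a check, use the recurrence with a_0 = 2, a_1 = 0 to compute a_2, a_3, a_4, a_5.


Substitute y = sum_n a_n x^n.
(1 + 2 x^2) y'' contributes (n+2)(n+1) a_{n+2} + 2 n(n-1) a_n at x^n.
3 x y'(x) contributes 3 n a_n at x^n.
6 y(x) contributes 6 a_n at x^n.
Matching x^n: (n+2)(n+1) a_{n+2} + (2 n(n-1) + 3 n + 6) a_n = 0.
Thus a_{n+2} = (-2 n(n-1) - 3 n - 6) / ((n+1)(n+2)) * a_n.

Check with a_0 = 2, a_1 = 0 (apply the recurrence for n = 0, 1, 2, 3): a_0 = 2, a_1 = 0, a_2 = -6, a_3 = 0, a_4 = 8, a_5 = 0.

a_(n+2) = (-2 n(n-1) - 3 n - 6) / ((n+1)(n+2)) * a_n; check: a_0 = 2, a_1 = 0, a_2 = -6, a_3 = 0, a_4 = 8, a_5 = 0


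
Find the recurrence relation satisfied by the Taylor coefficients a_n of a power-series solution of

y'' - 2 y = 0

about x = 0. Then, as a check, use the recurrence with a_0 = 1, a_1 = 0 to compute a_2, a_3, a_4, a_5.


Substitute y = sum_n a_n x^n into y'' + (const) y = 0.
y''(x) = sum_{n>=0} (n+2)(n+1) a_{n+2} x^n.
The ODE becomes sum_n [(n+2)(n+1) a_{n+2} - 2 a_n] x^n = 0.
Setting each coefficient to zero gives the recurrence:
  (n+2)(n+1) a_{n+2} - 2 a_n = 0,
  a_{n+2} = 2 / ((n+1)(n+2)) a_n.

Check with a_0 = 1, a_1 = 0 (apply the recurrence for n = 0, 1, 2, 3): a_0 = 1, a_1 = 0, a_2 = 1, a_3 = 0, a_4 = 1/6, a_5 = 0.

a_{n+2} = 2/((n+1)(n+2)) * a_n; check: a_0 = 1, a_1 = 0, a_2 = 1, a_3 = 0, a_4 = 1/6, a_5 = 0
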